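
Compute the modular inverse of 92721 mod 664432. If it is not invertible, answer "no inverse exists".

459121

gcd(664432, 92721) by repeated division:
664432 = 7×92721 + 15385
92721 = 6×15385 + 411
15385 = 37×411 + 178
411 = 2×178 + 55
178 = 3×55 + 13
55 = 4×13 + 3
13 = 4×3 + 1
3 = 3×1 + 0
The gcd is 1. Working backward:
1 = 13 − 4·3
1 = −4·55 + 17·13
1 = 17·178 − 55·55
1 = −55·411 + 127·178
1 = 127·15385 − 4754·411
1 = −4754·92721 + 28651·15385
1 = 28651·664432 − 205311·92721
Hence 92721⁻¹ ≡ -205311 ≡ 459121 (mod 664432).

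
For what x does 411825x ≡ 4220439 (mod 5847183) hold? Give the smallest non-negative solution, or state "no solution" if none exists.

1163441

First find gcd(411825, 5847183):
5847183 = 14·411825 + 81633
411825 = 5·81633 + 3660
81633 = 22·3660 + 1113
3660 = 3·1113 + 321
1113 = 3·321 + 150
321 = 2·150 + 21
150 = 7·21 + 3
21 = 7·3 + 0
gcd = 3 and 3 | 4220439, so solutions exist. Divide through by 3: 137275x ≡ 1406813 (mod 1949061).
Now find 137275⁻¹ mod 1949061:
1949061 = 14×137275 + 27211
137275 = 5×27211 + 1220
27211 = 22×1220 + 371
1220 = 3×371 + 107
371 = 3×107 + 50
107 = 2×50 + 7
50 = 7×7 + 1
7 = 7×1 + 0
Back-substitute:
1 = 50 − 7·7
1 = −7·107 + 15·50
1 = 15·371 − 52·107
1 = −52·1220 + 171·371
1 = 171·27211 − 3814·1220
1 = −3814·137275 + 19241·27211
1 = 19241·1949061 − 273188·137275
So 137275·(-273188) ≡ 1 (mod 1949061), i.e. 137275⁻¹ ≡ 1675873.
Then x ≡ 1675873·1406813 ≡ 1163441 (mod 1949061); the smallest non-negative solution is x = 1163441.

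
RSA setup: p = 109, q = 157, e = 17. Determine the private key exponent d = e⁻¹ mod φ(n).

φ(n) = (p−1)(q−1) = 108·156 = 16848.
Need d with 17·d ≡ 1 (mod 16848). Apply the extended Euclidean algorithm:
16848 = 991*17 + 1
17 = 17*1 + 0
Back-substitute:
1 = 16848 − 991·17
So 17·(-991) ≡ 1 (mod 16848), hence d ≡ -991 ≡ 15857 (mod 16848).

15857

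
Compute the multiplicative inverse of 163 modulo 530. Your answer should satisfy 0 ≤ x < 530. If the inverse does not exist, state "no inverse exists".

517

Apply the Euclidean algorithm to 530 and 163:
530 = 3×163 + 41
163 = 3×41 + 40
41 = 1×40 + 1
40 = 40×1 + 0
Since gcd(163, 530) = 1, back-substitute to write 1 as a combination:
1 = 41 − 40
1 = −163 + 4·41
1 = 4·530 − 13·163
Hence 163⁻¹ ≡ -13 ≡ 517 (mod 530).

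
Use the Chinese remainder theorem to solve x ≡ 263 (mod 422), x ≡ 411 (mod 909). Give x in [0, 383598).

169485

Write x = 263 + 422·k. Then 422·k ≡ 411 − 263 ≡ 148 (mod 909).
Need 422⁻¹ mod 909. Extended Euclid on (909, 422):
909 = 2·422 + 65
422 = 6·65 + 32
65 = 2·32 + 1
32 = 32·1 + 0
Back-substitute:
1 = 65 − 2·32
1 = −2·422 + 13·65
1 = 13·909 − 28·422
422⁻¹ ≡ 881 (mod 909), so k ≡ 881·148 ≡ 401 (mod 909).
x = 263 + 422·401 = 169485.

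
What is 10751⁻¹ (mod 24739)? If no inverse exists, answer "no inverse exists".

no inverse exists

Euclidean algorithm on 24739, 10751:
24739 = 2*10751 + 3237
10751 = 3*3237 + 1040
3237 = 3*1040 + 117
1040 = 8*117 + 104
117 = 1*104 + 13
104 = 8*13 + 0
The gcd is 13, not 1, hence no inverse exists.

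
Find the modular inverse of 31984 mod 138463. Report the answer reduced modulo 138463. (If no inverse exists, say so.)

Run Euclid on (138463, 31984):
138463 = 4*31984 + 10527
31984 = 3*10527 + 403
10527 = 26*403 + 49
403 = 8*49 + 11
49 = 4*11 + 5
11 = 2*5 + 1
5 = 5*1 + 0
gcd = 1, so the inverse exists. Back-substitute:
1 = 11 − 2·5
1 = −2·49 + 9·11
1 = 9·403 − 74·49
1 = −74·10527 + 1933·403
1 = 1933·31984 − 5873·10527
1 = −5873·138463 + 25425·31984
So 31984·25425 ≡ 1 (mod 138463).

25425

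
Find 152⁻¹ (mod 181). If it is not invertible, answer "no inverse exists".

156

Run Euclid on (181, 152):
181 = 1·152 + 29
152 = 5·29 + 7
29 = 4·7 + 1
7 = 7·1 + 0
The gcd is 1. Working backward:
1 = 29 − 4·7
1 = −4·152 + 21·29
1 = 21·181 − 25·152
Thus 152·(-25) ≡ 1 (mod 181); reducing, -25 mod 181 = 156.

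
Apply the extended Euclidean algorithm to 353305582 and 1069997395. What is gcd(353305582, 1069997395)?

Apply Euclid's algorithm to 1069997395 and 353305582:
1069997395 = 3·353305582 + 10080649
353305582 = 35·10080649 + 482867
10080649 = 20·482867 + 423309
482867 = 1·423309 + 59558
423309 = 7·59558 + 6403
59558 = 9·6403 + 1931
6403 = 3·1931 + 610
1931 = 3·610 + 101
610 = 6·101 + 4
101 = 25·4 + 1
4 = 4·1 + 0
gcd(353305582, 1069997395) = 1.
Express as a combination:
1 = 101 − 25·4
1 = −25·610 + 151·101
1 = 151·1931 − 478·610
1 = −478·6403 + 1585·1931
1 = 1585·59558 − 14743·6403
1 = −14743·423309 + 104786·59558
1 = 104786·482867 − 119529·423309
1 = −119529·10080649 + 2495366·482867
1 = 2495366·353305582 − 87457339·10080649
1 = −87457339·1069997395 + 264867383·353305582
So 1 = (-87457339)·1069997395 + (264867383)·353305582.

1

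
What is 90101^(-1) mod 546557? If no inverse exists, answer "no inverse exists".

no inverse exists

Euclidean algorithm on 546557, 90101:
546557 = 6×90101 + 5951
90101 = 15×5951 + 836
5951 = 7×836 + 99
836 = 8×99 + 44
99 = 2×44 + 11
44 = 4×11 + 0
gcd(90101, 546557) = 11 ≠ 1, so 90101 has no multiplicative inverse modulo 546557.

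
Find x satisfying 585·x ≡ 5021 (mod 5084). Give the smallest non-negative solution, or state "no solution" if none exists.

2581

First find gcd(585, 5084):
5084 = 8*585 + 404
585 = 1*404 + 181
404 = 2*181 + 42
181 = 4*42 + 13
42 = 3*13 + 3
13 = 4*3 + 1
3 = 3*1 + 0
gcd = 1, so a unique solution mod 5084 exists.
Back-substitute for the Bézout coefficients:
1 = 13 − 4·3
1 = −4·42 + 13·13
1 = 13·181 − 56·42
1 = −56·404 + 125·181
1 = 125·585 − 181·404
1 = −181·5084 + 1573·585
So 585·(1573) ≡ 1 (mod 5084), giving 585⁻¹ ≡ 1573.
x ≡ 585⁻¹·5021 ≡ 1573·5021 ≡ 2581 (mod 5084).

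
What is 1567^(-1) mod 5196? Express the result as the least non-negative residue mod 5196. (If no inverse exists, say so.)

1711

Apply the Euclidean algorithm to 5196 and 1567:
5196 = 3×1567 + 495
1567 = 3×495 + 82
495 = 6×82 + 3
82 = 27×3 + 1
3 = 3×1 + 0
Since gcd(1567, 5196) = 1, back-substitute to write 1 as a combination:
1 = 82 − 27·3
1 = −27·495 + 163·82
1 = 163·1567 − 516·495
1 = −516·5196 + 1711·1567
So 1567·1711 ≡ 1 (mod 5196).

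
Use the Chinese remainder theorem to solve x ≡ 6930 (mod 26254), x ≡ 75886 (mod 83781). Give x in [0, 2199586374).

1452168178

Write x = 6930 + 26254·k. Then 26254·k ≡ 75886 − 6930 ≡ 68956 (mod 83781).
Need 26254⁻¹ mod 83781. Extended Euclid on (83781, 26254):
83781 = 3×26254 + 5019
26254 = 5×5019 + 1159
5019 = 4×1159 + 383
1159 = 3×383 + 10
383 = 38×10 + 3
10 = 3×3 + 1
3 = 3×1 + 0
Back-substitute:
1 = 10 − 3·3
1 = −3·383 + 115·10
1 = 115·1159 − 348·383
1 = −348·5019 + 1507·1159
1 = 1507·26254 − 7883·5019
1 = −7883·83781 + 25156·26254
26254⁻¹ ≡ 25156 (mod 83781), so k ≡ 25156·68956 ≡ 55312 (mod 83781).
x = 6930 + 26254·55312 = 1452168178.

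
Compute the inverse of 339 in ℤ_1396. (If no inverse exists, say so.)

Apply the Euclidean algorithm to 1396 and 339:
1396 = 4*339 + 40
339 = 8*40 + 19
40 = 2*19 + 2
19 = 9*2 + 1
2 = 2*1 + 0
gcd = 1, so the inverse exists. Back-substitute:
1 = 19 − 9·2
1 = −9·40 + 19·19
1 = 19·339 − 161·40
1 = −161·1396 + 663·339
So 339·663 ≡ 1 (mod 1396).

663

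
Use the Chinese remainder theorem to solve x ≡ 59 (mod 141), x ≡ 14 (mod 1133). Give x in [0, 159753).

10211

Write x = 59 + 141·k. Then 141·k ≡ 14 − 59 ≡ 1088 (mod 1133).
Need 141⁻¹ mod 1133. Extended Euclid on (1133, 141):
1133 = 8×141 + 5
141 = 28×5 + 1
5 = 5×1 + 0
Back-substitute:
1 = 141 − 28·5
1 = −28·1133 + 225·141
141⁻¹ ≡ 225 (mod 1133), so k ≡ 225·1088 ≡ 72 (mod 1133).
x = 59 + 141·72 = 10211.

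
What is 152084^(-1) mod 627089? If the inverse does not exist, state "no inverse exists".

Run Euclid on (627089, 152084):
627089 = 4·152084 + 18753
152084 = 8·18753 + 2060
18753 = 9·2060 + 213
2060 = 9·213 + 143
213 = 1·143 + 70
143 = 2·70 + 3
70 = 23·3 + 1
3 = 3·1 + 0
The gcd is 1. Working backward:
1 = 70 − 23·3
1 = −23·143 + 47·70
1 = 47·213 − 70·143
1 = −70·2060 + 677·213
1 = 677·18753 − 6163·2060
1 = −6163·152084 + 49981·18753
1 = 49981·627089 − 206087·152084
Hence 152084⁻¹ ≡ -206087 ≡ 421002 (mod 627089).

421002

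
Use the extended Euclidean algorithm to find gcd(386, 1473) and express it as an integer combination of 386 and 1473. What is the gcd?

Apply Euclid's algorithm to 1473 and 386:
1473 = 3×386 + 315
386 = 1×315 + 71
315 = 4×71 + 31
71 = 2×31 + 9
31 = 3×9 + 4
9 = 2×4 + 1
4 = 4×1 + 0
gcd(386, 1473) = 1.
Express as a combination:
1 = 9 − 2·4
1 = −2·31 + 7·9
1 = 7·71 − 16·31
1 = −16·315 + 71·71
1 = 71·386 − 87·315
1 = −87·1473 + 332·386
So 1 = (-87)·1473 + (332)·386.

1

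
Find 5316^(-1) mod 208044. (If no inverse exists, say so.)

Euclidean algorithm on 208044, 5316:
208044 = 39·5316 + 720
5316 = 7·720 + 276
720 = 2·276 + 168
276 = 1·168 + 108
168 = 1·108 + 60
108 = 1·60 + 48
60 = 1·48 + 12
48 = 4·12 + 0
The gcd is 12, not 1, hence no inverse exists.

no inverse exists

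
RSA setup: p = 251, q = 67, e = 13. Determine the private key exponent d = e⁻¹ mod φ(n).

5077

φ(n) = (p−1)(q−1) = 250·66 = 16500.
Need d with 13·d ≡ 1 (mod 16500). Apply the extended Euclidean algorithm:
16500 = 1269×13 + 3
13 = 4×3 + 1
3 = 3×1 + 0
Back-substitute:
1 = 13 − 4·3
1 = −4·16500 + 5077·13
So 13·5077 ≡ 1 (mod 16500), hence d = 5077.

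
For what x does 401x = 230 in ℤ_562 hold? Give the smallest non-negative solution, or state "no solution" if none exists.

First find gcd(401, 562):
562 = 1×401 + 161
401 = 2×161 + 79
161 = 2×79 + 3
79 = 26×3 + 1
3 = 3×1 + 0
gcd = 1, so a unique solution mod 562 exists.
Back-substitute for the Bézout coefficients:
1 = 79 − 26·3
1 = −26·161 + 53·79
1 = 53·401 − 132·161
1 = −132·562 + 185·401
So 401·(185) ≡ 1 (mod 562), giving 401⁻¹ ≡ 185.
x ≡ 401⁻¹·230 ≡ 185·230 ≡ 400 (mod 562).

400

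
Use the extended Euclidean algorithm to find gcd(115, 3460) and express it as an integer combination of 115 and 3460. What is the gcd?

5

Repeated division:
3460 = 30*115 + 10
115 = 11*10 + 5
10 = 2*5 + 0
gcd(115, 3460) = 5.
Express as a combination:
5 = 115 − 11·10
5 = −11·3460 + 331·115
So 5 = (-11)·3460 + (331)·115.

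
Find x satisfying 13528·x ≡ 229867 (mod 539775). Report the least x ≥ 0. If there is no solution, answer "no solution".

First find gcd(13528, 539775):
539775 = 39*13528 + 12183
13528 = 1*12183 + 1345
12183 = 9*1345 + 78
1345 = 17*78 + 19
78 = 4*19 + 2
19 = 9*2 + 1
2 = 2*1 + 0
gcd = 1, so a unique solution mod 539775 exists.
Back-substitute for the Bézout coefficients:
1 = 19 − 9·2
1 = −9·78 + 37·19
1 = 37·1345 − 638·78
1 = −638·12183 + 5779·1345
1 = 5779·13528 − 6417·12183
1 = −6417·539775 + 256042·13528
So 13528·(256042) ≡ 1 (mod 539775), giving 13528⁻¹ ≡ 256042.
x ≡ 13528⁻¹·229867 ≡ 256042·229867 ≡ 159739 (mod 539775).

159739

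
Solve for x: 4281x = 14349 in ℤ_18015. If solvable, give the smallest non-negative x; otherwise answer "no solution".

2099

First find gcd(4281, 18015):
18015 = 4×4281 + 891
4281 = 4×891 + 717
891 = 1×717 + 174
717 = 4×174 + 21
174 = 8×21 + 6
21 = 3×6 + 3
6 = 2×3 + 0
gcd = 3 and 3 | 14349, so solutions exist. Divide through by 3: 1427x ≡ 4783 (mod 6005).
Now find 1427⁻¹ mod 6005:
6005 = 4·1427 + 297
1427 = 4·297 + 239
297 = 1·239 + 58
239 = 4·58 + 7
58 = 8·7 + 2
7 = 3·2 + 1
2 = 2·1 + 0
Back-substitute:
1 = 7 − 3·2
1 = −3·58 + 25·7
1 = 25·239 − 103·58
1 = −103·297 + 128·239
1 = 128·1427 − 615·297
1 = −615·6005 + 2588·1427
So 1427⁻¹ ≡ 2588 (mod 6005).
Then x ≡ 2588·4783 ≡ 2099 (mod 6005); the smallest non-negative solution is x = 2099.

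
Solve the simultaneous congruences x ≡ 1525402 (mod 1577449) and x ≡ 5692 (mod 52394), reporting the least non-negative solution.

Write x = 1525402 + 1577449·k. Then 1577449·k ≡ 5692 − 1525402 ≡ 52110 (mod 52394).
Need 1577449⁻¹ mod 52394. Extended Euclid on (52394, 5629):
52394 = 9·5629 + 1733
5629 = 3·1733 + 430
1733 = 4·430 + 13
430 = 33·13 + 1
13 = 13·1 + 0
Back-substitute:
1 = 430 − 33·13
1 = −33·1733 + 133·430
1 = 133·5629 − 432·1733
1 = −432·52394 + 4021·5629
1577449⁻¹ ≡ 4021 (mod 52394), so k ≡ 4021·52110 ≡ 10704 (mod 52394).
x = 1525402 + 1577449·10704 = 16886539498.

16886539498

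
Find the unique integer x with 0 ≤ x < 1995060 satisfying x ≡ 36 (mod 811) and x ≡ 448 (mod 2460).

480148

Write x = 36 + 811·k. Then 811·k ≡ 448 − 36 ≡ 412 (mod 2460).
Need 811⁻¹ mod 2460. Extended Euclid on (2460, 811):
2460 = 3·811 + 27
811 = 30·27 + 1
27 = 27·1 + 0
Back-substitute:
1 = 811 − 30·27
1 = −30·2460 + 91·811
811⁻¹ ≡ 91 (mod 2460), so k ≡ 91·412 ≡ 592 (mod 2460).
x = 36 + 811·592 = 480148.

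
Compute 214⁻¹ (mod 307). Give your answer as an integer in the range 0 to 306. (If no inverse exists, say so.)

33

Run Euclid on (307, 214):
307 = 1*214 + 93
214 = 2*93 + 28
93 = 3*28 + 9
28 = 3*9 + 1
9 = 9*1 + 0
Since gcd(214, 307) = 1, back-substitute to write 1 as a combination:
1 = 28 − 3·9
1 = −3·93 + 10·28
1 = 10·214 − 23·93
1 = −23·307 + 33·214
So 214·33 ≡ 1 (mod 307).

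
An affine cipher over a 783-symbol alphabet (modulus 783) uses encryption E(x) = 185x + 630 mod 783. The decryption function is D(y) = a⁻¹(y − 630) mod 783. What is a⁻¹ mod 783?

182

Apply the Euclidean algorithm to 783 and 185:
783 = 4·185 + 43
185 = 4·43 + 13
43 = 3·13 + 4
13 = 3·4 + 1
4 = 4·1 + 0
The gcd is 1. Working backward:
1 = 13 − 3·4
1 = −3·43 + 10·13
1 = 10·185 − 43·43
1 = −43·783 + 182·185
So 185·182 ≡ 1 (mod 783).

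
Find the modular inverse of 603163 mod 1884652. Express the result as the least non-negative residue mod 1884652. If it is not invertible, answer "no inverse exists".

Euclidean algorithm on 1884652, 603163:
1884652 = 3·603163 + 75163
603163 = 8·75163 + 1859
75163 = 40·1859 + 803
1859 = 2·803 + 253
803 = 3·253 + 44
253 = 5·44 + 33
44 = 1·33 + 11
33 = 3·11 + 0
Since gcd = 11 > 1, 603163 is not a unit mod 1884652.

no inverse exists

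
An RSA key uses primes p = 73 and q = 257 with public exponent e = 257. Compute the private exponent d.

φ(n) = (p−1)(q−1) = 72·256 = 18432.
Need d with 257·d ≡ 1 (mod 18432). Apply the extended Euclidean algorithm:
18432 = 71*257 + 185
257 = 1*185 + 72
185 = 2*72 + 41
72 = 1*41 + 31
41 = 1*31 + 10
31 = 3*10 + 1
10 = 10*1 + 0
Back-substitute:
1 = 31 − 3·10
1 = −3·41 + 4·31
1 = 4·72 − 7·41
1 = −7·185 + 18·72
1 = 18·257 − 25·185
1 = −25·18432 + 1793·257
So 257·1793 ≡ 1 (mod 18432), hence d = 1793.

1793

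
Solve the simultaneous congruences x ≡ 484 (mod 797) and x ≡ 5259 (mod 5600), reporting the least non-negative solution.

1494859

Write x = 484 + 797·k. Then 797·k ≡ 5259 − 484 ≡ 4775 (mod 5600).
Need 797⁻¹ mod 5600. Extended Euclid on (5600, 797):
5600 = 7·797 + 21
797 = 37·21 + 20
21 = 1·20 + 1
20 = 20·1 + 0
Back-substitute:
1 = 21 − 20
1 = −797 + 38·21
1 = 38·5600 − 267·797
797⁻¹ ≡ 5333 (mod 5600), so k ≡ 5333·4775 ≡ 1875 (mod 5600).
x = 484 + 797·1875 = 1494859.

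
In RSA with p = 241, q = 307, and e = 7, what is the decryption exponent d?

φ(n) = (p−1)(q−1) = 240·306 = 73440.
Need d with 7·d ≡ 1 (mod 73440). Apply the extended Euclidean algorithm:
73440 = 10491·7 + 3
7 = 2·3 + 1
3 = 3·1 + 0
Back-substitute:
1 = 7 − 2·3
1 = −2·73440 + 20983·7
So 7·20983 ≡ 1 (mod 73440), hence d = 20983.

20983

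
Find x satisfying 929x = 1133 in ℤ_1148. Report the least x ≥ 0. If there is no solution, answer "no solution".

865

First find gcd(929, 1148):
1148 = 1·929 + 219
929 = 4·219 + 53
219 = 4·53 + 7
53 = 7·7 + 4
7 = 1·4 + 3
4 = 1·3 + 1
3 = 3·1 + 0
gcd = 1, so a unique solution mod 1148 exists.
Back-substitute for the Bézout coefficients:
1 = 4 − 3
1 = −7 + 2·4
1 = 2·53 − 15·7
1 = −15·219 + 62·53
1 = 62·929 − 263·219
1 = −263·1148 + 325·929
So 929·(325) ≡ 1 (mod 1148), giving 929⁻¹ ≡ 325.
x ≡ 929⁻¹·1133 ≡ 325·1133 ≡ 865 (mod 1148).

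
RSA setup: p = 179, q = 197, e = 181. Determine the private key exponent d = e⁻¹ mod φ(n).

φ(n) = (p−1)(q−1) = 178·196 = 34888.
Need d with 181·d ≡ 1 (mod 34888). Apply the extended Euclidean algorithm:
34888 = 192·181 + 136
181 = 1·136 + 45
136 = 3·45 + 1
45 = 45·1 + 0
Back-substitute:
1 = 136 − 3·45
1 = −3·181 + 4·136
1 = 4·34888 − 771·181
So 181·(-771) ≡ 1 (mod 34888), hence d ≡ -771 ≡ 34117 (mod 34888).

34117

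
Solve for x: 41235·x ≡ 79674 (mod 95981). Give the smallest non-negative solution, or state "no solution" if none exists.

First find gcd(41235, 95981):
95981 = 2·41235 + 13511
41235 = 3·13511 + 702
13511 = 19·702 + 173
702 = 4·173 + 10
173 = 17·10 + 3
10 = 3·3 + 1
3 = 3·1 + 0
gcd = 1, so a unique solution mod 95981 exists.
Back-substitute for the Bézout coefficients:
1 = 10 − 3·3
1 = −3·173 + 52·10
1 = 52·702 − 211·173
1 = −211·13511 + 4061·702
1 = 4061·41235 − 12394·13511
1 = −12394·95981 + 28849·41235
So 41235·(28849) ≡ 1 (mod 95981), giving 41235⁻¹ ≡ 28849.
x ≡ 41235⁻¹·79674 ≡ 28849·79674 ≡ 58219 (mod 95981).

58219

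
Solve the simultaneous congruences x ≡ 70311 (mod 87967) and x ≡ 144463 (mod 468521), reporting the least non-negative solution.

Write x = 70311 + 87967·k. Then 87967·k ≡ 144463 − 70311 ≡ 74152 (mod 468521).
Need 87967⁻¹ mod 468521. Extended Euclid on (468521, 87967):
468521 = 5·87967 + 28686
87967 = 3·28686 + 1909
28686 = 15·1909 + 51
1909 = 37·51 + 22
51 = 2·22 + 7
22 = 3·7 + 1
7 = 7·1 + 0
Back-substitute:
1 = 22 − 3·7
1 = −3·51 + 7·22
1 = 7·1909 − 262·51
1 = −262·28686 + 3937·1909
1 = 3937·87967 − 12073·28686
1 = −12073·468521 + 64302·87967
87967⁻¹ ≡ 64302 (mod 468521), so k ≡ 64302·74152 ≡ 452208 (mod 468521).
x = 70311 + 87967·452208 = 39779451447.

39779451447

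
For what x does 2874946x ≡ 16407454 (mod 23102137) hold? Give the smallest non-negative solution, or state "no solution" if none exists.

7249488

First find gcd(2874946, 23102137):
23102137 = 8*2874946 + 102569
2874946 = 28*102569 + 3014
102569 = 34*3014 + 93
3014 = 32*93 + 38
93 = 2*38 + 17
38 = 2*17 + 4
17 = 4*4 + 1
4 = 4*1 + 0
gcd = 1, so a unique solution mod 23102137 exists.
Back-substitute for the Bézout coefficients:
1 = 17 − 4·4
1 = −4·38 + 9·17
1 = 9·93 − 22·38
1 = −22·3014 + 713·93
1 = 713·102569 − 24264·3014
1 = −24264·2874946 + 680105·102569
1 = 680105·23102137 − 5465104·2874946
So 2874946·(-5465104) ≡ 1 (mod 23102137), giving 2874946⁻¹ ≡ 17637033.
x ≡ 2874946⁻¹·16407454 ≡ 17637033·16407454 ≡ 7249488 (mod 23102137).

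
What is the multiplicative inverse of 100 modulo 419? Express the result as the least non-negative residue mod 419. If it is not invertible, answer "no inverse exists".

88

Run Euclid on (419, 100):
419 = 4×100 + 19
100 = 5×19 + 5
19 = 3×5 + 4
5 = 1×4 + 1
4 = 4×1 + 0
The gcd is 1. Working backward:
1 = 5 − 4
1 = −19 + 4·5
1 = 4·100 − 21·19
1 = −21·419 + 88·100
So 100·88 ≡ 1 (mod 419).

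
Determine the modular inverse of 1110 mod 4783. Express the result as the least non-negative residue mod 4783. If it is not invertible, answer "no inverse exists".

gcd(4783, 1110) by repeated division:
4783 = 4*1110 + 343
1110 = 3*343 + 81
343 = 4*81 + 19
81 = 4*19 + 5
19 = 3*5 + 4
5 = 1*4 + 1
4 = 4*1 + 0
Since gcd(1110, 4783) = 1, back-substitute to write 1 as a combination:
1 = 5 − 4
1 = −19 + 4·5
1 = 4·81 − 17·19
1 = −17·343 + 72·81
1 = 72·1110 − 233·343
1 = −233·4783 + 1004·1110
So 1110·1004 ≡ 1 (mod 4783).

1004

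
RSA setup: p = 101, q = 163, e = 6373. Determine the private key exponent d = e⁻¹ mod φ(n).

7237

φ(n) = (p−1)(q−1) = 100·162 = 16200.
Need d with 6373·d ≡ 1 (mod 16200). Apply the extended Euclidean algorithm:
16200 = 2·6373 + 3454
6373 = 1·3454 + 2919
3454 = 1·2919 + 535
2919 = 5·535 + 244
535 = 2·244 + 47
244 = 5·47 + 9
47 = 5·9 + 2
9 = 4·2 + 1
2 = 2·1 + 0
Back-substitute:
1 = 9 − 4·2
1 = −4·47 + 21·9
1 = 21·244 − 109·47
1 = −109·535 + 239·244
1 = 239·2919 − 1304·535
1 = −1304·3454 + 1543·2919
1 = 1543·6373 − 2847·3454
1 = −2847·16200 + 7237·6373
So 6373·7237 ≡ 1 (mod 16200), hence d = 7237.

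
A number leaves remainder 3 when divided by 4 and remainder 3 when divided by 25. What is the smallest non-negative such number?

Write x = 3 + 4·k. Then 4·k ≡ 3 − 3 ≡ 0 (mod 25).
Need 4⁻¹ mod 25. Extended Euclid on (25, 4):
25 = 6·4 + 1
4 = 4·1 + 0
Back-substitute:
1 = 25 − 6·4
4⁻¹ ≡ 19 (mod 25), so k ≡ 19·0 ≡ 0 (mod 25).
x = 3 + 4·0 = 3.

3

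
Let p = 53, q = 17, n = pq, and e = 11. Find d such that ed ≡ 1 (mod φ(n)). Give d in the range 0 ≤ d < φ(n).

φ(n) = (p−1)(q−1) = 52·16 = 832.
Need d with 11·d ≡ 1 (mod 832). Apply the extended Euclidean algorithm:
832 = 75*11 + 7
11 = 1*7 + 4
7 = 1*4 + 3
4 = 1*3 + 1
3 = 3*1 + 0
Back-substitute:
1 = 4 − 3
1 = −7 + 2·4
1 = 2·11 − 3·7
1 = −3·832 + 227·11
So 11·227 ≡ 1 (mod 832), hence d = 227.

227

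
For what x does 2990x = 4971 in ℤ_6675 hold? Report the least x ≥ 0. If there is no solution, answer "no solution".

gcd(2990, 6675):
6675 = 2*2990 + 695
2990 = 4*695 + 210
695 = 3*210 + 65
210 = 3*65 + 15
65 = 4*15 + 5
15 = 3*5 + 0
gcd = 5, but 5 ∤ 4971, so the congruence has no solution.

no solution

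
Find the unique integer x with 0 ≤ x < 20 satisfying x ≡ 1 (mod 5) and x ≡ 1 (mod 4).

Write x = 1 + 5·k. Then 5·k ≡ 1 − 1 ≡ 0 (mod 4).
Need 5⁻¹ mod 4. Extended Euclid on (4, 1):
4 = 4×1 + 0
5⁻¹ ≡ 1 (mod 4), so k ≡ 1·0 ≡ 0 (mod 4).
x = 1 + 5·0 = 1.

1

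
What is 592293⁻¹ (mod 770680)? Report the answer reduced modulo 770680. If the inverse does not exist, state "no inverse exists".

750837

Extended Euclidean algorithm:
770680 = 1×592293 + 178387
592293 = 3×178387 + 57132
178387 = 3×57132 + 6991
57132 = 8×6991 + 1204
6991 = 5×1204 + 971
1204 = 1×971 + 233
971 = 4×233 + 39
233 = 5×39 + 38
39 = 1×38 + 1
38 = 38×1 + 0
The gcd is 1. Working backward:
1 = 39 − 38
1 = −233 + 6·39
1 = 6·971 − 25·233
1 = −25·1204 + 31·971
1 = 31·6991 − 180·1204
1 = −180·57132 + 1471·6991
1 = 1471·178387 − 4593·57132
1 = −4593·592293 + 15250·178387
1 = 15250·770680 − 19843·592293
Hence 592293⁻¹ ≡ -19843 ≡ 750837 (mod 770680).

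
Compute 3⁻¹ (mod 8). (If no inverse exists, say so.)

3

gcd(8, 3) by repeated division:
8 = 2×3 + 2
3 = 1×2 + 1
2 = 2×1 + 0
The gcd is 1. Working backward:
1 = 3 − 2
1 = −8 + 3·3
So 3·3 ≡ 1 (mod 8).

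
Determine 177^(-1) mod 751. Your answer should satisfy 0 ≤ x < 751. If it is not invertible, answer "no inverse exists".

Run Euclid on (751, 177):
751 = 4×177 + 43
177 = 4×43 + 5
43 = 8×5 + 3
5 = 1×3 + 2
3 = 1×2 + 1
2 = 2×1 + 0
gcd = 1, so the inverse exists. Back-substitute:
1 = 3 − 2
1 = −5 + 2·3
1 = 2·43 − 17·5
1 = −17·177 + 70·43
1 = 70·751 − 297·177
So 177·(-297) ≡ 1 (mod 751), and -297 ≡ 454 (mod 751).

454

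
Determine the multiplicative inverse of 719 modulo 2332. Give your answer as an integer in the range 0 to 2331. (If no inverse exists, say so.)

1719

Extended Euclidean algorithm:
2332 = 3×719 + 175
719 = 4×175 + 19
175 = 9×19 + 4
19 = 4×4 + 3
4 = 1×3 + 1
3 = 3×1 + 0
Since gcd(719, 2332) = 1, back-substitute to write 1 as a combination:
1 = 4 − 3
1 = −19 + 5·4
1 = 5·175 − 46·19
1 = −46·719 + 189·175
1 = 189·2332 − 613·719
Thus 719·(-613) ≡ 1 (mod 2332); reducing, -613 mod 2332 = 1719.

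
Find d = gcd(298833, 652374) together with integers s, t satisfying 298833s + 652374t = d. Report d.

Apply Euclid's algorithm to 652374 and 298833:
652374 = 2·298833 + 54708
298833 = 5·54708 + 25293
54708 = 2·25293 + 4122
25293 = 6·4122 + 561
4122 = 7·561 + 195
561 = 2·195 + 171
195 = 1·171 + 24
171 = 7·24 + 3
24 = 8·3 + 0
gcd(298833, 652374) = 3.
Back-substituting:
3 = 171 − 7·24
3 = −7·195 + 8·171
3 = 8·561 − 23·195
3 = −23·4122 + 169·561
3 = 169·25293 − 1037·4122
3 = −1037·54708 + 2243·25293
3 = 2243·298833 − 12252·54708
3 = −12252·652374 + 26747·298833
So 3 = (-12252)·652374 + (26747)·298833.

3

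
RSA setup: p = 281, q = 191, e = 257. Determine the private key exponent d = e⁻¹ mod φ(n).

52993

φ(n) = (p−1)(q−1) = 280·190 = 53200.
Need d with 257·d ≡ 1 (mod 53200). Apply the extended Euclidean algorithm:
53200 = 207×257 + 1
257 = 257×1 + 0
Back-substitute:
1 = 53200 − 207·257
So 257·(-207) ≡ 1 (mod 53200), hence d ≡ -207 ≡ 52993 (mod 53200).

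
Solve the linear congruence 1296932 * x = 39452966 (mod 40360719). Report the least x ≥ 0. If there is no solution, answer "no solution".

434281

First find gcd(1296932, 40360719):
40360719 = 31*1296932 + 155827
1296932 = 8*155827 + 50316
155827 = 3*50316 + 4879
50316 = 10*4879 + 1526
4879 = 3*1526 + 301
1526 = 5*301 + 21
301 = 14*21 + 7
21 = 3*7 + 0
gcd = 7 and 7 | 39452966, so solutions exist. Divide through by 7: 185276x ≡ 5636138 (mod 5765817).
Now find 185276⁻¹ mod 5765817:
5765817 = 31*185276 + 22261
185276 = 8*22261 + 7188
22261 = 3*7188 + 697
7188 = 10*697 + 218
697 = 3*218 + 43
218 = 5*43 + 3
43 = 14*3 + 1
3 = 3*1 + 0
Back-substitute:
1 = 43 − 14·3
1 = −14·218 + 71·43
1 = 71·697 − 227·218
1 = −227·7188 + 2341·697
1 = 2341·22261 − 7250·7188
1 = −7250·185276 + 60341·22261
1 = 60341·5765817 − 1877821·185276
So 185276·(-1877821) ≡ 1 (mod 5765817), i.e. 185276⁻¹ ≡ 3887996.
Then x ≡ 3887996·5636138 ≡ 434281 (mod 5765817); the smallest non-negative solution is x = 434281.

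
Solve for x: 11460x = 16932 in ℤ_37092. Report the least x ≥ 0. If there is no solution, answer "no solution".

1390

First find gcd(11460, 37092):
37092 = 3·11460 + 2712
11460 = 4·2712 + 612
2712 = 4·612 + 264
612 = 2·264 + 84
264 = 3·84 + 12
84 = 7·12 + 0
gcd = 12 and 12 | 16932, so solutions exist. Divide through by 12: 955x ≡ 1411 (mod 3091).
Now find 955⁻¹ mod 3091:
3091 = 3*955 + 226
955 = 4*226 + 51
226 = 4*51 + 22
51 = 2*22 + 7
22 = 3*7 + 1
7 = 7*1 + 0
Back-substitute:
1 = 22 − 3·7
1 = −3·51 + 7·22
1 = 7·226 − 31·51
1 = −31·955 + 131·226
1 = 131·3091 − 424·955
So 955·(-424) ≡ 1 (mod 3091), i.e. 955⁻¹ ≡ 2667.
Then x ≡ 2667·1411 ≡ 1390 (mod 3091); the smallest non-negative solution is x = 1390.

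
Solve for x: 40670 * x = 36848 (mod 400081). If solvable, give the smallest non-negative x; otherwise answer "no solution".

230409

First find gcd(40670, 400081):
400081 = 9·40670 + 34051
40670 = 1·34051 + 6619
34051 = 5·6619 + 956
6619 = 6·956 + 883
956 = 1·883 + 73
883 = 12·73 + 7
73 = 10·7 + 3
7 = 2·3 + 1
3 = 3·1 + 0
gcd = 1, so a unique solution mod 400081 exists.
Back-substitute for the Bézout coefficients:
1 = 7 − 2·3
1 = −2·73 + 21·7
1 = 21·883 − 254·73
1 = −254·956 + 275·883
1 = 275·6619 − 1904·956
1 = −1904·34051 + 9795·6619
1 = 9795·40670 − 11699·34051
1 = −11699·400081 + 115086·40670
So 40670·(115086) ≡ 1 (mod 400081), giving 40670⁻¹ ≡ 115086.
x ≡ 40670⁻¹·36848 ≡ 115086·36848 ≡ 230409 (mod 400081).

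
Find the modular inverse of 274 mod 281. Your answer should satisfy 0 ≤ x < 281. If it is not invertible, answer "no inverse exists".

40

gcd(281, 274) by repeated division:
281 = 1·274 + 7
274 = 39·7 + 1
7 = 7·1 + 0
Since gcd(274, 281) = 1, back-substitute to write 1 as a combination:
1 = 274 − 39·7
1 = −39·281 + 40·274
So 274·40 ≡ 1 (mod 281).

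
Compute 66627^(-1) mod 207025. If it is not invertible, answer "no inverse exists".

gcd(207025, 66627) by repeated division:
207025 = 3*66627 + 7144
66627 = 9*7144 + 2331
7144 = 3*2331 + 151
2331 = 15*151 + 66
151 = 2*66 + 19
66 = 3*19 + 9
19 = 2*9 + 1
9 = 9*1 + 0
Since gcd(66627, 207025) = 1, back-substitute to write 1 as a combination:
1 = 19 − 2·9
1 = −2·66 + 7·19
1 = 7·151 − 16·66
1 = −16·2331 + 247·151
1 = 247·7144 − 757·2331
1 = −757·66627 + 7060·7144
1 = 7060·207025 − 21937·66627
Thus 66627·(-21937) ≡ 1 (mod 207025); reducing, -21937 mod 207025 = 185088.

185088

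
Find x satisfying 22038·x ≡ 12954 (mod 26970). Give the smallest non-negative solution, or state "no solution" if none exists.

2223

First find gcd(22038, 26970):
26970 = 1·22038 + 4932
22038 = 4·4932 + 2310
4932 = 2·2310 + 312
2310 = 7·312 + 126
312 = 2·126 + 60
126 = 2·60 + 6
60 = 10·6 + 0
gcd = 6 and 6 | 12954, so solutions exist. Divide through by 6: 3673x ≡ 2159 (mod 4495).
Now find 3673⁻¹ mod 4495:
4495 = 1×3673 + 822
3673 = 4×822 + 385
822 = 2×385 + 52
385 = 7×52 + 21
52 = 2×21 + 10
21 = 2×10 + 1
10 = 10×1 + 0
Back-substitute:
1 = 21 − 2·10
1 = −2·52 + 5·21
1 = 5·385 − 37·52
1 = −37·822 + 79·385
1 = 79·3673 − 353·822
1 = −353·4495 + 432·3673
So 3673⁻¹ ≡ 432 (mod 4495).
Then x ≡ 432·2159 ≡ 2223 (mod 4495); the smallest non-negative solution is x = 2223.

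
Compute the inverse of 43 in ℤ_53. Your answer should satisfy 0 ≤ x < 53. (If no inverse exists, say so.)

37

gcd(53, 43) by repeated division:
53 = 1·43 + 10
43 = 4·10 + 3
10 = 3·3 + 1
3 = 3·1 + 0
gcd = 1, so the inverse exists. Back-substitute:
1 = 10 − 3·3
1 = −3·43 + 13·10
1 = 13·53 − 16·43
So 43·(-16) ≡ 1 (mod 53), and -16 ≡ 37 (mod 53).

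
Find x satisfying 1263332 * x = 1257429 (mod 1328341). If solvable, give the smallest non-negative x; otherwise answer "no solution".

gcd(1263332, 1328341):
1328341 = 1×1263332 + 65009
1263332 = 19×65009 + 28161
65009 = 2×28161 + 8687
28161 = 3×8687 + 2100
8687 = 4×2100 + 287
2100 = 7×287 + 91
287 = 3×91 + 14
91 = 6×14 + 7
14 = 2×7 + 0
gcd = 7, but 7 ∤ 1257429, so the congruence has no solution.

no solution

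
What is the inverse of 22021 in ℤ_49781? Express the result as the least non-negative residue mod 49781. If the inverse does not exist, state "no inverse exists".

1544

Run Euclid on (49781, 22021):
49781 = 2*22021 + 5739
22021 = 3*5739 + 4804
5739 = 1*4804 + 935
4804 = 5*935 + 129
935 = 7*129 + 32
129 = 4*32 + 1
32 = 32*1 + 0
Since gcd(22021, 49781) = 1, back-substitute to write 1 as a combination:
1 = 129 − 4·32
1 = −4·935 + 29·129
1 = 29·4804 − 149·935
1 = −149·5739 + 178·4804
1 = 178·22021 − 683·5739
1 = −683·49781 + 1544·22021
So 22021·1544 ≡ 1 (mod 49781).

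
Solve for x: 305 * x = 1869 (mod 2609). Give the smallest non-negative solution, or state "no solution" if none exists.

First find gcd(305, 2609):
2609 = 8*305 + 169
305 = 1*169 + 136
169 = 1*136 + 33
136 = 4*33 + 4
33 = 8*4 + 1
4 = 4*1 + 0
gcd = 1, so a unique solution mod 2609 exists.
Back-substitute for the Bézout coefficients:
1 = 33 − 8·4
1 = −8·136 + 33·33
1 = 33·169 − 41·136
1 = −41·305 + 74·169
1 = 74·2609 − 633·305
So 305·(-633) ≡ 1 (mod 2609), giving 305⁻¹ ≡ 1976.
x ≡ 305⁻¹·1869 ≡ 1976·1869 ≡ 1409 (mod 2609).

1409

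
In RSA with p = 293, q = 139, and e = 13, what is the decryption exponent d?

30997

φ(n) = (p−1)(q−1) = 292·138 = 40296.
Need d with 13·d ≡ 1 (mod 40296). Apply the extended Euclidean algorithm:
40296 = 3099*13 + 9
13 = 1*9 + 4
9 = 2*4 + 1
4 = 4*1 + 0
Back-substitute:
1 = 9 − 2·4
1 = −2·13 + 3·9
1 = 3·40296 − 9299·13
So 13·(-9299) ≡ 1 (mod 40296), hence d ≡ -9299 ≡ 30997 (mod 40296).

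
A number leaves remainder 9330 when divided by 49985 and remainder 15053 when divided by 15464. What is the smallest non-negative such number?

411635805

Write x = 9330 + 49985·k. Then 49985·k ≡ 15053 − 9330 ≡ 5723 (mod 15464).
Need 49985⁻¹ mod 15464. Extended Euclid on (15464, 3593):
15464 = 4×3593 + 1092
3593 = 3×1092 + 317
1092 = 3×317 + 141
317 = 2×141 + 35
141 = 4×35 + 1
35 = 35×1 + 0
Back-substitute:
1 = 141 − 4·35
1 = −4·317 + 9·141
1 = 9·1092 − 31·317
1 = −31·3593 + 102·1092
1 = 102·15464 − 439·3593
49985⁻¹ ≡ 15025 (mod 15464), so k ≡ 15025·5723 ≡ 8235 (mod 15464).
x = 9330 + 49985·8235 = 411635805.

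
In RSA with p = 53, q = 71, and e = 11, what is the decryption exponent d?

331

φ(n) = (p−1)(q−1) = 52·70 = 3640.
Need d with 11·d ≡ 1 (mod 3640). Apply the extended Euclidean algorithm:
3640 = 330×11 + 10
11 = 1×10 + 1
10 = 10×1 + 0
Back-substitute:
1 = 11 − 10
1 = −3640 + 331·11
So 11·331 ≡ 1 (mod 3640), hence d = 331.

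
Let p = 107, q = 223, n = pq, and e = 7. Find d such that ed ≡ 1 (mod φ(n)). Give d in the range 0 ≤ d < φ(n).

13447

φ(n) = (p−1)(q−1) = 106·222 = 23532.
Need d with 7·d ≡ 1 (mod 23532). Apply the extended Euclidean algorithm:
23532 = 3361×7 + 5
7 = 1×5 + 2
5 = 2×2 + 1
2 = 2×1 + 0
Back-substitute:
1 = 5 − 2·2
1 = −2·7 + 3·5
1 = 3·23532 − 10085·7
So 7·(-10085) ≡ 1 (mod 23532), hence d ≡ -10085 ≡ 13447 (mod 23532).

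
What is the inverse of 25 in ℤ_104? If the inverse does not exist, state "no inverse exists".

Extended Euclidean algorithm:
104 = 4·25 + 4
25 = 6·4 + 1
4 = 4·1 + 0
gcd = 1, so the inverse exists. Back-substitute:
1 = 25 − 6·4
1 = −6·104 + 25·25
So 25·25 ≡ 1 (mod 104).

25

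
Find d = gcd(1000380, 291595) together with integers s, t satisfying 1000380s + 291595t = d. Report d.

Apply Euclid's algorithm to 1000380 and 291595:
1000380 = 3*291595 + 125595
291595 = 2*125595 + 40405
125595 = 3*40405 + 4380
40405 = 9*4380 + 985
4380 = 4*985 + 440
985 = 2*440 + 105
440 = 4*105 + 20
105 = 5*20 + 5
20 = 4*5 + 0
gcd(1000380, 291595) = 5.
Back-substituting:
5 = 105 − 5·20
5 = −5·440 + 21·105
5 = 21·985 − 47·440
5 = −47·4380 + 209·985
5 = 209·40405 − 1928·4380
5 = −1928·125595 + 5993·40405
5 = 5993·291595 − 13914·125595
5 = −13914·1000380 + 47735·291595
So 5 = (-13914)·1000380 + (47735)·291595.

5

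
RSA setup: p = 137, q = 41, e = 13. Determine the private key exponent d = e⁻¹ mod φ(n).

837

φ(n) = (p−1)(q−1) = 136·40 = 5440.
Need d with 13·d ≡ 1 (mod 5440). Apply the extended Euclidean algorithm:
5440 = 418×13 + 6
13 = 2×6 + 1
6 = 6×1 + 0
Back-substitute:
1 = 13 − 2·6
1 = −2·5440 + 837·13
So 13·837 ≡ 1 (mod 5440), hence d = 837.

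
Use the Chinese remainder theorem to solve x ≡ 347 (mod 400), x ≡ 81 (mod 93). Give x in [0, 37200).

Write x = 347 + 400·k. Then 400·k ≡ 81 − 347 ≡ 13 (mod 93).
Need 400⁻¹ mod 93. Extended Euclid on (93, 28):
93 = 3·28 + 9
28 = 3·9 + 1
9 = 9·1 + 0
Back-substitute:
1 = 28 − 3·9
1 = −3·93 + 10·28
400⁻¹ ≡ 10 (mod 93), so k ≡ 10·13 ≡ 37 (mod 93).
x = 347 + 400·37 = 15147.

15147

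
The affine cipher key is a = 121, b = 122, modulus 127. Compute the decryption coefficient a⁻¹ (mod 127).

gcd(127, 121) by repeated division:
127 = 1×121 + 6
121 = 20×6 + 1
6 = 6×1 + 0
gcd = 1, so the inverse exists. Back-substitute:
1 = 121 − 20·6
1 = −20·127 + 21·121
So 121·21 ≡ 1 (mod 127).

21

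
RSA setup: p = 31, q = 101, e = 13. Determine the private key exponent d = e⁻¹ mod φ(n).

φ(n) = (p−1)(q−1) = 30·100 = 3000.
Need d with 13·d ≡ 1 (mod 3000). Apply the extended Euclidean algorithm:
3000 = 230×13 + 10
13 = 1×10 + 3
10 = 3×3 + 1
3 = 3×1 + 0
Back-substitute:
1 = 10 − 3·3
1 = −3·13 + 4·10
1 = 4·3000 − 923·13
So 13·(-923) ≡ 1 (mod 3000), hence d ≡ -923 ≡ 2077 (mod 3000).

2077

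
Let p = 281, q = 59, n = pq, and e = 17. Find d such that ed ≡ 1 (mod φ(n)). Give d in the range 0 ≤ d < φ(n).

9553

φ(n) = (p−1)(q−1) = 280·58 = 16240.
Need d with 17·d ≡ 1 (mod 16240). Apply the extended Euclidean algorithm:
16240 = 955·17 + 5
17 = 3·5 + 2
5 = 2·2 + 1
2 = 2·1 + 0
Back-substitute:
1 = 5 − 2·2
1 = −2·17 + 7·5
1 = 7·16240 − 6687·17
So 17·(-6687) ≡ 1 (mod 16240), hence d ≡ -6687 ≡ 9553 (mod 16240).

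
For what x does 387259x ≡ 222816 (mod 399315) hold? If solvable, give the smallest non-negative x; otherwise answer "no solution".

First find gcd(387259, 399315):
399315 = 1·387259 + 12056
387259 = 32·12056 + 1467
12056 = 8·1467 + 320
1467 = 4·320 + 187
320 = 1·187 + 133
187 = 1·133 + 54
133 = 2·54 + 25
54 = 2·25 + 4
25 = 6·4 + 1
4 = 4·1 + 0
gcd = 1, so a unique solution mod 399315 exists.
Back-substitute for the Bézout coefficients:
1 = 25 − 6·4
1 = −6·54 + 13·25
1 = 13·133 − 32·54
1 = −32·187 + 45·133
1 = 45·320 − 77·187
1 = −77·1467 + 353·320
1 = 353·12056 − 2901·1467
1 = −2901·387259 + 93185·12056
1 = 93185·399315 − 96086·387259
So 387259·(-96086) ≡ 1 (mod 399315), giving 387259⁻¹ ≡ 303229.
x ≡ 387259⁻¹·222816 ≡ 303229·222816 ≡ 174864 (mod 399315).

174864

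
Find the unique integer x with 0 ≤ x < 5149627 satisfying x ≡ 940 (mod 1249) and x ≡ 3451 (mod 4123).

5111848

Write x = 940 + 1249·k. Then 1249·k ≡ 3451 − 940 ≡ 2511 (mod 4123).
Need 1249⁻¹ mod 4123. Extended Euclid on (4123, 1249):
4123 = 3×1249 + 376
1249 = 3×376 + 121
376 = 3×121 + 13
121 = 9×13 + 4
13 = 3×4 + 1
4 = 4×1 + 0
Back-substitute:
1 = 13 − 3·4
1 = −3·121 + 28·13
1 = 28·376 − 87·121
1 = −87·1249 + 289·376
1 = 289·4123 − 954·1249
1249⁻¹ ≡ 3169 (mod 4123), so k ≡ 3169·2511 ≡ 4092 (mod 4123).
x = 940 + 1249·4092 = 5111848.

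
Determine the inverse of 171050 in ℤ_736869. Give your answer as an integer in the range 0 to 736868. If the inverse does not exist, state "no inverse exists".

566366

Apply the Euclidean algorithm to 736869 and 171050:
736869 = 4×171050 + 52669
171050 = 3×52669 + 13043
52669 = 4×13043 + 497
13043 = 26×497 + 121
497 = 4×121 + 13
121 = 9×13 + 4
13 = 3×4 + 1
4 = 4×1 + 0
gcd = 1, so the inverse exists. Back-substitute:
1 = 13 − 3·4
1 = −3·121 + 28·13
1 = 28·497 − 115·121
1 = −115·13043 + 3018·497
1 = 3018·52669 − 12187·13043
1 = −12187·171050 + 39579·52669
1 = 39579·736869 − 170503·171050
Thus 171050·(-170503) ≡ 1 (mod 736869); reducing, -170503 mod 736869 = 566366.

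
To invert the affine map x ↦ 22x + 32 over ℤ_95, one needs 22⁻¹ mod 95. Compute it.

13

gcd(95, 22) by repeated division:
95 = 4·22 + 7
22 = 3·7 + 1
7 = 7·1 + 0
gcd = 1, so the inverse exists. Back-substitute:
1 = 22 − 3·7
1 = −3·95 + 13·22
So 22·13 ≡ 1 (mod 95).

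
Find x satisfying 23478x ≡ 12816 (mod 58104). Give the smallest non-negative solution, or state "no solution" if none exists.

300

First find gcd(23478, 58104):
58104 = 2·23478 + 11148
23478 = 2·11148 + 1182
11148 = 9·1182 + 510
1182 = 2·510 + 162
510 = 3·162 + 24
162 = 6·24 + 18
24 = 1·18 + 6
18 = 3·6 + 0
gcd = 6 and 6 | 12816, so solutions exist. Divide through by 6: 3913x ≡ 2136 (mod 9684).
Now find 3913⁻¹ mod 9684:
9684 = 2·3913 + 1858
3913 = 2·1858 + 197
1858 = 9·197 + 85
197 = 2·85 + 27
85 = 3·27 + 4
27 = 6·4 + 3
4 = 1·3 + 1
3 = 3·1 + 0
Back-substitute:
1 = 4 − 3
1 = −27 + 7·4
1 = 7·85 − 22·27
1 = −22·197 + 51·85
1 = 51·1858 − 481·197
1 = −481·3913 + 1013·1858
1 = 1013·9684 − 2507·3913
So 3913·(-2507) ≡ 1 (mod 9684), i.e. 3913⁻¹ ≡ 7177.
Then x ≡ 7177·2136 ≡ 300 (mod 9684); the smallest non-negative solution is x = 300.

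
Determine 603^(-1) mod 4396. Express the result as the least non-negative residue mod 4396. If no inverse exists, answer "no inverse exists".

gcd(4396, 603) by repeated division:
4396 = 7×603 + 175
603 = 3×175 + 78
175 = 2×78 + 19
78 = 4×19 + 2
19 = 9×2 + 1
2 = 2×1 + 0
The gcd is 1. Working backward:
1 = 19 − 9·2
1 = −9·78 + 37·19
1 = 37·175 − 83·78
1 = −83·603 + 286·175
1 = 286·4396 − 2085·603
So 603·(-2085) ≡ 1 (mod 4396), and -2085 ≡ 2311 (mod 4396).

2311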